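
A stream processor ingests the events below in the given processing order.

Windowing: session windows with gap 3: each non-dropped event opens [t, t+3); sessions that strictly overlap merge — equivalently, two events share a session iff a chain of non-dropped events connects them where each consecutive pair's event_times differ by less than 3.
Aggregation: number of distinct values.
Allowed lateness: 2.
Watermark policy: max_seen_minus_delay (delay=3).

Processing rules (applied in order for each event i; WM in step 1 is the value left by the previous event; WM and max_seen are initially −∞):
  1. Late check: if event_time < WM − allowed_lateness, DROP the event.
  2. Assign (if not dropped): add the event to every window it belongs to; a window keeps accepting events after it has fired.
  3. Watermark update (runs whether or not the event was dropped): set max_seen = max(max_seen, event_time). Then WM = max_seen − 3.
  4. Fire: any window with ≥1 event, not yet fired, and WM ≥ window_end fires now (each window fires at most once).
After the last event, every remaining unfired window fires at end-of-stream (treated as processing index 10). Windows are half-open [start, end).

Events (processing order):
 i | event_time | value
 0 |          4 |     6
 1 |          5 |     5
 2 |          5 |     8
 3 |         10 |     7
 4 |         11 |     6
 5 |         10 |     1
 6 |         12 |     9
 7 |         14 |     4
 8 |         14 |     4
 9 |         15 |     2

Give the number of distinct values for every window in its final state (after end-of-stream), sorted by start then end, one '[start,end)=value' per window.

i=0 t=4 v=6: → [4,7); WM=1
i=1 t=5 v=5: → [4,8); WM=2
i=2 t=5 v=8: → [4,8); WM=2
i=3 t=10 v=7: → [10,13); WM=7
i=4 t=11 v=6: → [10,14); WM=8
i=5 t=10 v=1: → [10,14); WM=8
i=6 t=12 v=9: → [10,15); WM=9
i=7 t=14 v=4: → [10,17); WM=11
i=8 t=14 v=4: → [10,17); WM=11
i=9 t=15 v=2: → [10,18); WM=12

[4,8)=3 [10,18)=6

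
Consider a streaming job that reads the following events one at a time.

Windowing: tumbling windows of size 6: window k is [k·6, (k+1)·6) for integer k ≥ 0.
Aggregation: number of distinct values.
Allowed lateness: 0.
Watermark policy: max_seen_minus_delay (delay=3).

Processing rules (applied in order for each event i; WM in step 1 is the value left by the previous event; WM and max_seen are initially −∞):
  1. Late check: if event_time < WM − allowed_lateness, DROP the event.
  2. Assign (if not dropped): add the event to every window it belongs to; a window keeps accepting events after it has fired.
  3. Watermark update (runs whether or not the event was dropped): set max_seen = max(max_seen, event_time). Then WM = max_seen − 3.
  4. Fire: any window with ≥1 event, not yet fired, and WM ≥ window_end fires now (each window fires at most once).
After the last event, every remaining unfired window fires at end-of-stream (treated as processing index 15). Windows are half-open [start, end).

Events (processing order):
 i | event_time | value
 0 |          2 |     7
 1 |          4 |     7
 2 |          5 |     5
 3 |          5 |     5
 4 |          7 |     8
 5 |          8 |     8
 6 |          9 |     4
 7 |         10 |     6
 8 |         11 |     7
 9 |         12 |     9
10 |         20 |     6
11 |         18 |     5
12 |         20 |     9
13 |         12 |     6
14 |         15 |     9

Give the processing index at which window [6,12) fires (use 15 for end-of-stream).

10

i=0 t=2 v=7: → [0,6); WM=-1
i=1 t=4 v=7: → [0,6); WM=1
i=2 t=5 v=5: → [0,6); WM=2
i=3 t=5 v=5: → [0,6); WM=2
i=4 t=7 v=8: → [6,12); WM=4
i=5 t=8 v=8: → [6,12); WM=5
i=6 t=9 v=4: → [6,12); WM=6; [0,6) fires=2
i=7 t=10 v=6: → [6,12); WM=7
i=8 t=11 v=7: → [6,12); WM=8
i=9 t=12 v=9: → [12,18); WM=9
i=10 t=20 v=6: → [18,24); WM=17; [6,12) fires=4
i=11 t=18 v=5: → [18,24); WM=17
i=12 t=20 v=9: → [18,24); WM=17
i=13 t=12 v=6: DROP (t<17-0); WM=17
i=14 t=15 v=9: DROP (t<17-0); WM=17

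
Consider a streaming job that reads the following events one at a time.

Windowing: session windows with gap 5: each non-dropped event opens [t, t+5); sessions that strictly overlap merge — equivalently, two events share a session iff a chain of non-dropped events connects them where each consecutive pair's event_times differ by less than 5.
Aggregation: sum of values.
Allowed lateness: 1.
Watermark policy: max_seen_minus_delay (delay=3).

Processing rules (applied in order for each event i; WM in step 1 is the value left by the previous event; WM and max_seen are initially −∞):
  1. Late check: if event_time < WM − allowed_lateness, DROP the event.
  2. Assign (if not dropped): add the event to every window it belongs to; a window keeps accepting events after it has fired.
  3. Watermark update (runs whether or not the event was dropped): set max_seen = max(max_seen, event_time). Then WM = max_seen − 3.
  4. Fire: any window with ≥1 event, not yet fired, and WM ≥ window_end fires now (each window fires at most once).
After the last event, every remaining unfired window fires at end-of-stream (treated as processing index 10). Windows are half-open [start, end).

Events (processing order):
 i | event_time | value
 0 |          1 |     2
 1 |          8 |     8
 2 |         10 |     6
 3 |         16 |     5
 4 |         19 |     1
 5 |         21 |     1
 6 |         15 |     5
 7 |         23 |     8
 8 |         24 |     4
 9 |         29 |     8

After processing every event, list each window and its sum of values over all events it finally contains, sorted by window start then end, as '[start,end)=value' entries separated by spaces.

i=0 t=1 v=2: → [1,6); WM=-2
i=1 t=8 v=8: → [8,13); WM=5
i=2 t=10 v=6: → [8,15); WM=7
i=3 t=16 v=5: → [16,21); WM=13
i=4 t=19 v=1: → [16,24); WM=16
i=5 t=21 v=1: → [16,26); WM=18
i=6 t=15 v=5: DROP (t<18-1); WM=18
i=7 t=23 v=8: → [16,28); WM=20
i=8 t=24 v=4: → [16,29); WM=21
i=9 t=29 v=8: → [29,34); WM=26

[1,6)=2 [8,15)=14 [16,29)=19 [29,34)=8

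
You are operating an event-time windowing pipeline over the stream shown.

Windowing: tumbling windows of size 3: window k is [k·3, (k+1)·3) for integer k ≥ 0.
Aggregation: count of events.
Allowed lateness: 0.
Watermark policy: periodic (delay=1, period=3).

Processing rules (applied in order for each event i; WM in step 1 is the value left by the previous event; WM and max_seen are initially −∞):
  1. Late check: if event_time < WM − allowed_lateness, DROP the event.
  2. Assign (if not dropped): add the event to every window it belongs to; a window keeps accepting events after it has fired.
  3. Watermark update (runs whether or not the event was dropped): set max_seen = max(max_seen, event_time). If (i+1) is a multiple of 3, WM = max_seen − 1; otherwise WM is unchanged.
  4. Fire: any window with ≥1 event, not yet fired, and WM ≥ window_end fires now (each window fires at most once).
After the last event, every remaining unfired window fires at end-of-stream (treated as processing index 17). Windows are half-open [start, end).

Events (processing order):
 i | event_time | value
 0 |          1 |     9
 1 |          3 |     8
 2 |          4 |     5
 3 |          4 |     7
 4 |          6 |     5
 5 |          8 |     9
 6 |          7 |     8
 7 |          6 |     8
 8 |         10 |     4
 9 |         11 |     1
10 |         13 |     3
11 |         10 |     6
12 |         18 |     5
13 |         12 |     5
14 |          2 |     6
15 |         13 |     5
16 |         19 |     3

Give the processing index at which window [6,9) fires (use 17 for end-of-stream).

i=0 t=1 v=9: → [0,3); WM=−∞
i=1 t=3 v=8: → [3,6); WM=−∞
i=2 t=4 v=5: → [3,6); WM=3; [0,3) fires=1
i=3 t=4 v=7: → [3,6); WM=3
i=4 t=6 v=5: → [6,9); WM=3
i=5 t=8 v=9: → [6,9); WM=7; [3,6) fires=3
i=6 t=7 v=8: → [6,9); WM=7
i=7 t=6 v=8: DROP (t<7-0); WM=7
i=8 t=10 v=4: → [9,12); WM=9; [6,9) fires=3
i=9 t=11 v=1: → [9,12); WM=9
i=10 t=13 v=3: → [12,15); WM=9
i=11 t=10 v=6: → [9,12); WM=12; [9,12) fires=3
i=12 t=18 v=5: → [18,21); WM=12
i=13 t=12 v=5: → [12,15); WM=12
i=14 t=2 v=6: DROP (t<12-0); WM=17; [12,15) fires=2
i=15 t=13 v=5: DROP (t<17-0); WM=17
i=16 t=19 v=3: → [18,21); WM=17

8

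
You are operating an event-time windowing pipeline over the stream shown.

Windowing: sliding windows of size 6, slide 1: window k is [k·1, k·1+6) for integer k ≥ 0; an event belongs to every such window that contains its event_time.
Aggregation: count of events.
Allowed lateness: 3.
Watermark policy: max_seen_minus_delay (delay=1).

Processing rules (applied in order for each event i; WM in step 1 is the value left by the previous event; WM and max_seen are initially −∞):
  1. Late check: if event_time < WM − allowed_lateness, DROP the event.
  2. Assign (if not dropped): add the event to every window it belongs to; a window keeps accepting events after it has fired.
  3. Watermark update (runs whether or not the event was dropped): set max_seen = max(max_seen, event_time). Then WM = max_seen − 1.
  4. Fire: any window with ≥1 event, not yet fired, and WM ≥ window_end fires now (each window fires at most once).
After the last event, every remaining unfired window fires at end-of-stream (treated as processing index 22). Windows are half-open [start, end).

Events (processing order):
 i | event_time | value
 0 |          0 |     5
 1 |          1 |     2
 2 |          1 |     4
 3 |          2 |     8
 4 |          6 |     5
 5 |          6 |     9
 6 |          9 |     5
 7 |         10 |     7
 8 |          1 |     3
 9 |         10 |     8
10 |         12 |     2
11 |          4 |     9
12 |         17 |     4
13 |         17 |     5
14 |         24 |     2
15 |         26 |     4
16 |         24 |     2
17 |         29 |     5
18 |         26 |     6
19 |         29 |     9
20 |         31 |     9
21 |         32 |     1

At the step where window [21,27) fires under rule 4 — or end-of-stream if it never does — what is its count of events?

3

i=0 t=0 v=5: → [0,6); WM=-1
i=1 t=1 v=2: → [1,7),[0,6); WM=0
i=2 t=1 v=4: → [1,7),[0,6); WM=0
i=3 t=2 v=8: → [2,8),[1,7),[0,6); WM=1
i=4 t=6 v=5: → [6,12),[5,11),[4,10),[3,9),[2,8),[1,7); WM=5
i=5 t=6 v=9: → [6,12),[5,11),[4,10),[3,9),[2,8),[1,7); WM=5
i=6 t=9 v=5: → [9,15),[8,14),[7,13),[6,12),[5,11),[4,10); WM=8; [0,6) fires=4 [1,7) fires=5 [2,8) fires=3
i=7 t=10 v=7: → [10,16),[9,15),[8,14),[7,13),[6,12),[5,11); WM=9; [3,9) fires=2
i=8 t=1 v=3: DROP (t<9-3); WM=9
i=9 t=10 v=8: → [10,16),[9,15),[8,14),[7,13),[6,12),[5,11); WM=9
i=10 t=12 v=2: → [12,18),[11,17),[10,16),[9,15),[8,14),[7,13); WM=11; [4,10) fires=3 [5,11) fires=5
i=11 t=4 v=9: DROP (t<11-3); WM=11
i=12 t=17 v=4: → [17,23),[16,22),[15,21),[14,20),[13,19),[12,18); WM=16; [6,12) fires=5 [7,13) fires=4 [8,14) fires=4 [9,15) fires=4 [10,16) fires=3
i=13 t=17 v=5: → [17,23),[16,22),[15,21),[14,20),[13,19),[12,18); WM=16
i=14 t=24 v=2: → [24,30),[23,29),[22,28),[21,27),[20,26),[19,25); WM=23; [11,17) fires=1 [12,18) fires=3 [13,19) fires=2 [14,20) fires=2 [15,21) fires=2 [16,22) fires=2 [17,23) fires=2
i=15 t=26 v=4: → [26,32),[25,31),[24,30),[23,29),[22,28),[21,27); WM=25; [19,25) fires=1
i=16 t=24 v=2: → [24,30),[23,29),[22,28),[21,27),[20,26),[19,25); WM=25
i=17 t=29 v=5: → [29,35),[28,34),[27,33),[26,32),[25,31),[24,30); WM=28; [20,26) fires=2 [21,27) fires=3 [22,28) fires=3
i=18 t=26 v=6: → [26,32),[25,31),[24,30),[23,29),[22,28),[21,27); WM=28
i=19 t=29 v=9: → [29,35),[28,34),[27,33),[26,32),[25,31),[24,30); WM=28
i=20 t=31 v=9: → [31,37),[30,36),[29,35),[28,34),[27,33),[26,32); WM=30; [23,29) fires=4 [24,30) fires=6
i=21 t=32 v=1: → [32,38),[31,37),[30,36),[29,35),[28,34),[27,33); WM=31; [25,31) fires=4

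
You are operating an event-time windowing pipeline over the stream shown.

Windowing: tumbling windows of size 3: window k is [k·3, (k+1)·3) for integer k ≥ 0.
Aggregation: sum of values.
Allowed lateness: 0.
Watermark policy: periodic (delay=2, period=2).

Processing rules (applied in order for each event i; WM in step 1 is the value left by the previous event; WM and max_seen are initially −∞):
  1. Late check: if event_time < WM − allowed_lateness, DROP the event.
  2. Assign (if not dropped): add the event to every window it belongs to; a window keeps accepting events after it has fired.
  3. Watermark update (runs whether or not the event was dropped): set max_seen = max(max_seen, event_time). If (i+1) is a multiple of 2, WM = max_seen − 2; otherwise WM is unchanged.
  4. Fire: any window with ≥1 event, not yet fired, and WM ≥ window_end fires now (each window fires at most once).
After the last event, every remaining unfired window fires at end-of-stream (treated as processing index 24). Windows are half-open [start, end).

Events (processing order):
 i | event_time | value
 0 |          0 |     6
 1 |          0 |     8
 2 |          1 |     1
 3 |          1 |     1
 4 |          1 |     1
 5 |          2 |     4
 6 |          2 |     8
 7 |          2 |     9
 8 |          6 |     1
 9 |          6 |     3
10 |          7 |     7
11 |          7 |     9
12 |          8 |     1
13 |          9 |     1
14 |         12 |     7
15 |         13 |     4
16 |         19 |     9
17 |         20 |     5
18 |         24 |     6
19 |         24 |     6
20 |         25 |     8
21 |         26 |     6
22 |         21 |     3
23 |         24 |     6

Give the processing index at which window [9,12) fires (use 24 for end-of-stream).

17

i=0 t=0 v=6: → [0,3); WM=−∞
i=1 t=0 v=8: → [0,3); WM=-2
i=2 t=1 v=1: → [0,3); WM=-2
i=3 t=1 v=1: → [0,3); WM=-1
i=4 t=1 v=1: → [0,3); WM=-1
i=5 t=2 v=4: → [0,3); WM=0
i=6 t=2 v=8: → [0,3); WM=0
i=7 t=2 v=9: → [0,3); WM=0
i=8 t=6 v=1: → [6,9); WM=0
i=9 t=6 v=3: → [6,9); WM=4; [0,3) fires=38
i=10 t=7 v=7: → [6,9); WM=4
i=11 t=7 v=9: → [6,9); WM=5
i=12 t=8 v=1: → [6,9); WM=5
i=13 t=9 v=1: → [9,12); WM=7
i=14 t=12 v=7: → [12,15); WM=7
i=15 t=13 v=4: → [12,15); WM=11; [6,9) fires=21
i=16 t=19 v=9: → [18,21); WM=11
i=17 t=20 v=5: → [18,21); WM=18; [9,12) fires=1 [12,15) fires=11
i=18 t=24 v=6: → [24,27); WM=18
i=19 t=24 v=6: → [24,27); WM=22; [18,21) fires=14
i=20 t=25 v=8: → [24,27); WM=22
i=21 t=26 v=6: → [24,27); WM=24
i=22 t=21 v=3: DROP (t<24-0); WM=24
i=23 t=24 v=6: → [24,27); WM=24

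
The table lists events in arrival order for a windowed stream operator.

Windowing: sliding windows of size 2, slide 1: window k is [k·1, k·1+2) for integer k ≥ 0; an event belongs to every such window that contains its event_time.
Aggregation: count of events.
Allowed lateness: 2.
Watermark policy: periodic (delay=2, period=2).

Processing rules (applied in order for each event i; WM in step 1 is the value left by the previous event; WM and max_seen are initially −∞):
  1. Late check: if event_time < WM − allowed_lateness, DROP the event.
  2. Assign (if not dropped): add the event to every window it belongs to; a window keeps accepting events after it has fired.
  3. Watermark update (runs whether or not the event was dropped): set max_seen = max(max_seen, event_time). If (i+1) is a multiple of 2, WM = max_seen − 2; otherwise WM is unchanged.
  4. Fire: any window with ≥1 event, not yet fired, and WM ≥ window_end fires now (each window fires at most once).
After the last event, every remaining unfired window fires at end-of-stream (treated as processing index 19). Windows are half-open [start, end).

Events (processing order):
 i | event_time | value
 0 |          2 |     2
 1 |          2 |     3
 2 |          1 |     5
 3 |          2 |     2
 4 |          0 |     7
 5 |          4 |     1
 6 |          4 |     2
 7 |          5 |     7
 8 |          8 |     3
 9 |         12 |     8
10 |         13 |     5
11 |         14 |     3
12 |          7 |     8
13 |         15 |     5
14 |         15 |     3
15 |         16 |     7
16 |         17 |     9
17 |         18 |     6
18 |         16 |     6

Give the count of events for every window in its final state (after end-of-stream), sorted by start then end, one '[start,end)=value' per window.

i=0 t=2 v=2: → [2,4),[1,3); WM=−∞
i=1 t=2 v=3: → [2,4),[1,3); WM=0
i=2 t=1 v=5: → [1,3),[0,2); WM=0
i=3 t=2 v=2: → [2,4),[1,3); WM=0
i=4 t=0 v=7: → [0,2); WM=0
i=5 t=4 v=1: → [4,6),[3,5); WM=2; [0,2) fires=2
i=6 t=4 v=2: → [4,6),[3,5); WM=2
i=7 t=5 v=7: → [5,7),[4,6); WM=3; [1,3) fires=4
i=8 t=8 v=3: → [8,10),[7,9); WM=3
i=9 t=12 v=8: → [12,14),[11,13); WM=10; [2,4) fires=3 [3,5) fires=2 [4,6) fires=3 [5,7) fires=1 [7,9) fires=1 [8,10) fires=1
i=10 t=13 v=5: → [13,15),[12,14); WM=10
i=11 t=14 v=3: → [14,16),[13,15); WM=12
i=12 t=7 v=8: DROP (t<12-2); WM=12
i=13 t=15 v=5: → [15,17),[14,16); WM=13; [11,13) fires=1
i=14 t=15 v=3: → [15,17),[14,16); WM=13
i=15 t=16 v=7: → [16,18),[15,17); WM=14; [12,14) fires=2
i=16 t=17 v=9: → [17,19),[16,18); WM=14
i=17 t=18 v=6: → [18,20),[17,19); WM=16; [13,15) fires=2 [14,16) fires=3
i=18 t=16 v=6: → [16,18),[15,17); WM=16

[0,2)=2 [1,3)=4 [2,4)=3 [3,5)=2 [4,6)=3 [5,7)=1 [7,9)=1 [8,10)=1 [11,13)=1 [12,14)=2 [13,15)=2 [14,16)=3 [15,17)=4 [16,18)=3 [17,19)=2 [18,20)=1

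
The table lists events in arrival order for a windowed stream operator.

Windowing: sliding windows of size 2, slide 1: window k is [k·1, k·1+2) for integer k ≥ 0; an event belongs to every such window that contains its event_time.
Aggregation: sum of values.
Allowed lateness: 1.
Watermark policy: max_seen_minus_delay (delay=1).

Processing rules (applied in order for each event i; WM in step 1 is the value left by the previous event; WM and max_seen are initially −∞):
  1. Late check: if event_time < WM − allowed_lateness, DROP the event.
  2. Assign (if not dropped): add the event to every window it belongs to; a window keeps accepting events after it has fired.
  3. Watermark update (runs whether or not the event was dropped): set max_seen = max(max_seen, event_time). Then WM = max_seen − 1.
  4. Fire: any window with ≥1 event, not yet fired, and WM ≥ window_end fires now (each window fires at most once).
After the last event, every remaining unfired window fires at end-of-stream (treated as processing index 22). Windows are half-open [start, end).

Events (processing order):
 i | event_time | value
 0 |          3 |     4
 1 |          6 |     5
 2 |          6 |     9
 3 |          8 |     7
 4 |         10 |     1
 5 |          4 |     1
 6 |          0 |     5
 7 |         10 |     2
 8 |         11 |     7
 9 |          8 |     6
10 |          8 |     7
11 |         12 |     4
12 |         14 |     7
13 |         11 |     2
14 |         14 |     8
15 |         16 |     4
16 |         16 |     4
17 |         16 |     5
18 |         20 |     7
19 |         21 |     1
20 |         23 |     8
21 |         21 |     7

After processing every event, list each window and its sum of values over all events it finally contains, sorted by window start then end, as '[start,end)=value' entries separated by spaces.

[2,4)=4 [3,5)=4 [5,7)=14 [6,8)=14 [7,9)=7 [8,10)=7 [9,11)=3 [10,12)=10 [11,13)=11 [12,14)=4 [13,15)=15 [14,16)=15 [15,17)=13 [16,18)=13 [19,21)=7 [20,22)=15 [21,23)=8 [22,24)=8 [23,25)=8

i=0 t=3 v=4: → [3,5),[2,4); WM=2
i=1 t=6 v=5: → [6,8),[5,7); WM=5; [2,4) fires=4 [3,5) fires=4
i=2 t=6 v=9: → [6,8),[5,7); WM=5
i=3 t=8 v=7: → [8,10),[7,9); WM=7; [5,7) fires=14
i=4 t=10 v=1: → [10,12),[9,11); WM=9; [6,8) fires=14 [7,9) fires=7
i=5 t=4 v=1: DROP (t<9-1); WM=9
i=6 t=0 v=5: DROP (t<9-1); WM=9
i=7 t=10 v=2: → [10,12),[9,11); WM=9
i=8 t=11 v=7: → [11,13),[10,12); WM=10; [8,10) fires=7
i=9 t=8 v=6: DROP (t<10-1); WM=10
i=10 t=8 v=7: DROP (t<10-1); WM=10
i=11 t=12 v=4: → [12,14),[11,13); WM=11; [9,11) fires=3
i=12 t=14 v=7: → [14,16),[13,15); WM=13; [10,12) fires=10 [11,13) fires=11
i=13 t=11 v=2: DROP (t<13-1); WM=13
i=14 t=14 v=8: → [14,16),[13,15); WM=13
i=15 t=16 v=4: → [16,18),[15,17); WM=15; [12,14) fires=4 [13,15) fires=15
i=16 t=16 v=4: → [16,18),[15,17); WM=15
i=17 t=16 v=5: → [16,18),[15,17); WM=15
i=18 t=20 v=7: → [20,22),[19,21); WM=19; [14,16) fires=15 [15,17) fires=13 [16,18) fires=13
i=19 t=21 v=1: → [21,23),[20,22); WM=20
i=20 t=23 v=8: → [23,25),[22,24); WM=22; [19,21) fires=7 [20,22) fires=8
i=21 t=21 v=7: → [21,23),[20,22); WM=22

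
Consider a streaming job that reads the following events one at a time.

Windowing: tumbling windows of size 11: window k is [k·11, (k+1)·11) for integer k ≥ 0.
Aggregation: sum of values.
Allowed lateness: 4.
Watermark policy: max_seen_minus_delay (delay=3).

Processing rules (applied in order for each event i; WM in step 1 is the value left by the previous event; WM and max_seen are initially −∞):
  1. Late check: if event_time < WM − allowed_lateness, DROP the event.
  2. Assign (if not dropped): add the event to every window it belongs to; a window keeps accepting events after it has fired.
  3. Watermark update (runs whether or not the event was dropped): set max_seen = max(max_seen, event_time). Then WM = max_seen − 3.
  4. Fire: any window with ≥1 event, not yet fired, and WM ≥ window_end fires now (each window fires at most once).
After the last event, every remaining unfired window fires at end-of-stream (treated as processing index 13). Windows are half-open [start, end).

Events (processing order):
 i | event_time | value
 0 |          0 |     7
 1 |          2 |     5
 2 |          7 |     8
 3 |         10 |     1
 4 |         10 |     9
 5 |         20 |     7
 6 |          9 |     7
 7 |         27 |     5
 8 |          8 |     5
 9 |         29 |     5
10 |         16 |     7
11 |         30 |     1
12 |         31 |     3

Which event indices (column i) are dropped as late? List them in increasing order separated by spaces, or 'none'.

i=0 t=0 v=7: → [0,11); WM=-3
i=1 t=2 v=5: → [0,11); WM=-1
i=2 t=7 v=8: → [0,11); WM=4
i=3 t=10 v=1: → [0,11); WM=7
i=4 t=10 v=9: → [0,11); WM=7
i=5 t=20 v=7: → [11,22); WM=17; [0,11) fires=30
i=6 t=9 v=7: DROP (t<17-4); WM=17
i=7 t=27 v=5: → [22,33); WM=24; [11,22) fires=7
i=8 t=8 v=5: DROP (t<24-4); WM=24
i=9 t=29 v=5: → [22,33); WM=26
i=10 t=16 v=7: DROP (t<26-4); WM=26
i=11 t=30 v=1: → [22,33); WM=27
i=12 t=31 v=3: → [22,33); WM=28

6 8 10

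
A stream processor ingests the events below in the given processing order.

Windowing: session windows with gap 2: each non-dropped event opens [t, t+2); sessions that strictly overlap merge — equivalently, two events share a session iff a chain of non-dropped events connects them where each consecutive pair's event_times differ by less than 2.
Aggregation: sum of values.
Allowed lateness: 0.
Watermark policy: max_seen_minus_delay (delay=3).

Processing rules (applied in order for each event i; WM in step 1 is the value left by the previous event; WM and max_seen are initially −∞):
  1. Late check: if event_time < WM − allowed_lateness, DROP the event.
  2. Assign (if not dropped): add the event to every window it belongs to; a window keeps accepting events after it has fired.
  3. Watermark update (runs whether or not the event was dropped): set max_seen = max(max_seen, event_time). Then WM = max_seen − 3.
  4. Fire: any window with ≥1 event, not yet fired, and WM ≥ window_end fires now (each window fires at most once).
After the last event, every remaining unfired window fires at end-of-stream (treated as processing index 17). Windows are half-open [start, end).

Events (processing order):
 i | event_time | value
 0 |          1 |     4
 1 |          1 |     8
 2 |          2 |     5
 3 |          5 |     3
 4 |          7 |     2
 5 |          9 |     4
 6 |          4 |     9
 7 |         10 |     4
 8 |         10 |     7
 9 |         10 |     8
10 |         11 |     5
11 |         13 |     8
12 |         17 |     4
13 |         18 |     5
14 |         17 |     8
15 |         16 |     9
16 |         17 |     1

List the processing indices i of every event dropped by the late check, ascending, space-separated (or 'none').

i=0 t=1 v=4: → [1,3); WM=-2
i=1 t=1 v=8: → [1,3); WM=-2
i=2 t=2 v=5: → [1,4); WM=-1
i=3 t=5 v=3: → [5,7); WM=2
i=4 t=7 v=2: → [7,9); WM=4
i=5 t=9 v=4: → [9,11); WM=6
i=6 t=4 v=9: DROP (t<6-0); WM=6
i=7 t=10 v=4: → [9,12); WM=7
i=8 t=10 v=7: → [9,12); WM=7
i=9 t=10 v=8: → [9,12); WM=7
i=10 t=11 v=5: → [9,13); WM=8
i=11 t=13 v=8: → [13,15); WM=10
i=12 t=17 v=4: → [17,19); WM=14
i=13 t=18 v=5: → [17,20); WM=15
i=14 t=17 v=8: → [17,20); WM=15
i=15 t=16 v=9: → [16,20); WM=15
i=16 t=17 v=1: → [16,20); WM=15

6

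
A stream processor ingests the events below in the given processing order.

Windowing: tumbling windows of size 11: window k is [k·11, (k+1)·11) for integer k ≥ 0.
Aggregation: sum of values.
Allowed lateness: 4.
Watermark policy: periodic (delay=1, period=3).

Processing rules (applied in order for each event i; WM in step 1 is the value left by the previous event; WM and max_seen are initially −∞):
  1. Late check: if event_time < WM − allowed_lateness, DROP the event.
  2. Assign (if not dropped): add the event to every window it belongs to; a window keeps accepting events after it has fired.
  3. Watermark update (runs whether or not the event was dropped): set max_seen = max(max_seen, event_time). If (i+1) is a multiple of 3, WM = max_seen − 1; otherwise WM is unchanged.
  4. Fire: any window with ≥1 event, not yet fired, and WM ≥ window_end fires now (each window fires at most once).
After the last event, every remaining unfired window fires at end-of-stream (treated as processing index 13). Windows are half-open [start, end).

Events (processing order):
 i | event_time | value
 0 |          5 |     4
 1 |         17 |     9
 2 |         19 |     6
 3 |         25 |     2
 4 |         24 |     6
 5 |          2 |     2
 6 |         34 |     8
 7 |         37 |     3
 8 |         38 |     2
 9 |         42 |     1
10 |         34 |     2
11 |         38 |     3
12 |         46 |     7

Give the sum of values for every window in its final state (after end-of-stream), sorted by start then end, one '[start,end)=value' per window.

i=0 t=5 v=4: → [0,11); WM=−∞
i=1 t=17 v=9: → [11,22); WM=−∞
i=2 t=19 v=6: → [11,22); WM=18; [0,11) fires=4
i=3 t=25 v=2: → [22,33); WM=18
i=4 t=24 v=6: → [22,33); WM=18
i=5 t=2 v=2: DROP (t<18-4); WM=24; [11,22) fires=15
i=6 t=34 v=8: → [33,44); WM=24
i=7 t=37 v=3: → [33,44); WM=24
i=8 t=38 v=2: → [33,44); WM=37; [22,33) fires=8
i=9 t=42 v=1: → [33,44); WM=37
i=10 t=34 v=2: → [33,44); WM=37
i=11 t=38 v=3: → [33,44); WM=41
i=12 t=46 v=7: → [44,55); WM=41

[0,11)=4 [11,22)=15 [22,33)=8 [33,44)=19 [44,55)=7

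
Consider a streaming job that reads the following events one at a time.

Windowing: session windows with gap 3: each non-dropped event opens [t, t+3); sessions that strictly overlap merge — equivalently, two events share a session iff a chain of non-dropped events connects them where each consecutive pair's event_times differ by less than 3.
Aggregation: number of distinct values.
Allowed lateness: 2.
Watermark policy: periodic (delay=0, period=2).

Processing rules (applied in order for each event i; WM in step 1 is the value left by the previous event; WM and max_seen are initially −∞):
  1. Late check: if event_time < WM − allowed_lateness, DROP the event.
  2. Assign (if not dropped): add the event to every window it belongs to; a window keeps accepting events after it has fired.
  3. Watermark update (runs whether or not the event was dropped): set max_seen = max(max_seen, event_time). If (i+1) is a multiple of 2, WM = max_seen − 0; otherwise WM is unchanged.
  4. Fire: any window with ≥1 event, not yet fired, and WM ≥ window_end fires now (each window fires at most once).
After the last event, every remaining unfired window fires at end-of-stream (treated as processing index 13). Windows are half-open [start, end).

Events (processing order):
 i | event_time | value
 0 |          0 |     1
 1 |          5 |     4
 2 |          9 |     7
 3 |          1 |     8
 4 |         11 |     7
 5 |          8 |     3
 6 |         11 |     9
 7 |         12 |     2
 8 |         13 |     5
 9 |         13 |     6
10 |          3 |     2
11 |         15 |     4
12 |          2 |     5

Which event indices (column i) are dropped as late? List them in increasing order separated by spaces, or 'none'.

3 10 12

i=0 t=0 v=1: → [0,3); WM=−∞
i=1 t=5 v=4: → [5,8); WM=5
i=2 t=9 v=7: → [9,12); WM=5
i=3 t=1 v=8: DROP (t<5-2); WM=9
i=4 t=11 v=7: → [9,14); WM=9
i=5 t=8 v=3: → [8,14); WM=11
i=6 t=11 v=9: → [8,14); WM=11
i=7 t=12 v=2: → [8,15); WM=12
i=8 t=13 v=5: → [8,16); WM=12
i=9 t=13 v=6: → [8,16); WM=13
i=10 t=3 v=2: DROP (t<13-2); WM=13
i=11 t=15 v=4: → [8,18); WM=15
i=12 t=2 v=5: DROP (t<15-2); WM=15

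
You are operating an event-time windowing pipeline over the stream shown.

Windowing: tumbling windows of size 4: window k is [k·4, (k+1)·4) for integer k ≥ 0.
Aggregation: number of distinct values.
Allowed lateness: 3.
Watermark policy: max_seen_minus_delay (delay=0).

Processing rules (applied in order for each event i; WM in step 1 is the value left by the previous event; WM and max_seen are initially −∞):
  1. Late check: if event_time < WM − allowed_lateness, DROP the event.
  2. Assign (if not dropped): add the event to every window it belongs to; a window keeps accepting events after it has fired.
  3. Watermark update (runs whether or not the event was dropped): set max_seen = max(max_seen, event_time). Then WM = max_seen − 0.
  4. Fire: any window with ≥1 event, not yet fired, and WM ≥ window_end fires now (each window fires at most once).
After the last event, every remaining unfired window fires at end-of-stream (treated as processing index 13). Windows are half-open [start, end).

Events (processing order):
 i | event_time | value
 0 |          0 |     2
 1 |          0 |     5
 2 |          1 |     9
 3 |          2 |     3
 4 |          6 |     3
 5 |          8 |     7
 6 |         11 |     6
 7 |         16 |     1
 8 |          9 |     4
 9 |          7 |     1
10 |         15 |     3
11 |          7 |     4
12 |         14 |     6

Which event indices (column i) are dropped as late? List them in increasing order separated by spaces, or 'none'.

i=0 t=0 v=2: → [0,4); WM=0
i=1 t=0 v=5: → [0,4); WM=0
i=2 t=1 v=9: → [0,4); WM=1
i=3 t=2 v=3: → [0,4); WM=2
i=4 t=6 v=3: → [4,8); WM=6; [0,4) fires=4
i=5 t=8 v=7: → [8,12); WM=8; [4,8) fires=1
i=6 t=11 v=6: → [8,12); WM=11
i=7 t=16 v=1: → [16,20); WM=16; [8,12) fires=2
i=8 t=9 v=4: DROP (t<16-3); WM=16
i=9 t=7 v=1: DROP (t<16-3); WM=16
i=10 t=15 v=3: → [12,16); WM=16; [12,16) fires=1
i=11 t=7 v=4: DROP (t<16-3); WM=16
i=12 t=14 v=6: → [12,16); WM=16

8 9 11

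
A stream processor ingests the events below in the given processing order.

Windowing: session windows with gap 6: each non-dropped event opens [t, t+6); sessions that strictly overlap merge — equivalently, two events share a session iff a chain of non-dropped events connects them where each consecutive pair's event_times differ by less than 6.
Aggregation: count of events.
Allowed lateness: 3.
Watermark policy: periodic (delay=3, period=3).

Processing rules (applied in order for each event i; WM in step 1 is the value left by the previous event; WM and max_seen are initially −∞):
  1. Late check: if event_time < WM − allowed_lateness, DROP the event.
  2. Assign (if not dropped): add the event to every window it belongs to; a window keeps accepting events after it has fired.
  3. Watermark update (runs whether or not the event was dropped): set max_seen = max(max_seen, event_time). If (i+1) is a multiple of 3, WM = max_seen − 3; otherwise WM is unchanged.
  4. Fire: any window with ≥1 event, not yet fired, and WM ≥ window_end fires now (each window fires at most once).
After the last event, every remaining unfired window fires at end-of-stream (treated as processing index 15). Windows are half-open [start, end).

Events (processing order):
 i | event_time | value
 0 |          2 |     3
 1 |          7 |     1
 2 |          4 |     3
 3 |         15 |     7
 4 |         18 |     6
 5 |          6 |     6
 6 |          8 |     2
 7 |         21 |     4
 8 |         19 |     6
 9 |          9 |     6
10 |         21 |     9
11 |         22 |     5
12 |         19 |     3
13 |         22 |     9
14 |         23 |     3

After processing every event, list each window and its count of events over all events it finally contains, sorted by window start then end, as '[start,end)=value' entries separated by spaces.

[2,13)=4 [15,29)=9

i=0 t=2 v=3: → [2,8); WM=−∞
i=1 t=7 v=1: → [2,13); WM=−∞
i=2 t=4 v=3: → [2,13); WM=4
i=3 t=15 v=7: → [15,21); WM=4
i=4 t=18 v=6: → [15,24); WM=4
i=5 t=6 v=6: → [2,13); WM=15
i=6 t=8 v=2: DROP (t<15-3); WM=15
i=7 t=21 v=4: → [15,27); WM=15
i=8 t=19 v=6: → [15,27); WM=18
i=9 t=9 v=6: DROP (t<18-3); WM=18
i=10 t=21 v=9: → [15,27); WM=18
i=11 t=22 v=5: → [15,28); WM=19
i=12 t=19 v=3: → [15,28); WM=19
i=13 t=22 v=9: → [15,28); WM=19
i=14 t=23 v=3: → [15,29); WM=20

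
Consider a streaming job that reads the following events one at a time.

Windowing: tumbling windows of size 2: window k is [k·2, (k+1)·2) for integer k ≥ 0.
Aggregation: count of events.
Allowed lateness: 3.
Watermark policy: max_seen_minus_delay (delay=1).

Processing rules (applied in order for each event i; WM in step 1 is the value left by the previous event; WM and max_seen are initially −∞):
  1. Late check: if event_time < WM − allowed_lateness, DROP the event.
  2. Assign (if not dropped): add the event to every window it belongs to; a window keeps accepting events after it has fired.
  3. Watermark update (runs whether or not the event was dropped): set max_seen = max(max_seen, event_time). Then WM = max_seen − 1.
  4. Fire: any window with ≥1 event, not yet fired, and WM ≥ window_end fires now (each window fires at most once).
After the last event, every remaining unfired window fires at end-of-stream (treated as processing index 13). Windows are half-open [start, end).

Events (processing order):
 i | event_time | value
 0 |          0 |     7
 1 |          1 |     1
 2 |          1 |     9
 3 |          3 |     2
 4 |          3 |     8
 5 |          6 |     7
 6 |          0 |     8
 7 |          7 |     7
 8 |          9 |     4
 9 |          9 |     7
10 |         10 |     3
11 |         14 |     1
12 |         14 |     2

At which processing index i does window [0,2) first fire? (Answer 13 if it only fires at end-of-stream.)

i=0 t=0 v=7: → [0,2); WM=-1
i=1 t=1 v=1: → [0,2); WM=0
i=2 t=1 v=9: → [0,2); WM=0
i=3 t=3 v=2: → [2,4); WM=2; [0,2) fires=3
i=4 t=3 v=8: → [2,4); WM=2
i=5 t=6 v=7: → [6,8); WM=5; [2,4) fires=2
i=6 t=0 v=8: DROP (t<5-3); WM=5
i=7 t=7 v=7: → [6,8); WM=6
i=8 t=9 v=4: → [8,10); WM=8; [6,8) fires=2
i=9 t=9 v=7: → [8,10); WM=8
i=10 t=10 v=3: → [10,12); WM=9
i=11 t=14 v=1: → [14,16); WM=13; [8,10) fires=2 [10,12) fires=1
i=12 t=14 v=2: → [14,16); WM=13

3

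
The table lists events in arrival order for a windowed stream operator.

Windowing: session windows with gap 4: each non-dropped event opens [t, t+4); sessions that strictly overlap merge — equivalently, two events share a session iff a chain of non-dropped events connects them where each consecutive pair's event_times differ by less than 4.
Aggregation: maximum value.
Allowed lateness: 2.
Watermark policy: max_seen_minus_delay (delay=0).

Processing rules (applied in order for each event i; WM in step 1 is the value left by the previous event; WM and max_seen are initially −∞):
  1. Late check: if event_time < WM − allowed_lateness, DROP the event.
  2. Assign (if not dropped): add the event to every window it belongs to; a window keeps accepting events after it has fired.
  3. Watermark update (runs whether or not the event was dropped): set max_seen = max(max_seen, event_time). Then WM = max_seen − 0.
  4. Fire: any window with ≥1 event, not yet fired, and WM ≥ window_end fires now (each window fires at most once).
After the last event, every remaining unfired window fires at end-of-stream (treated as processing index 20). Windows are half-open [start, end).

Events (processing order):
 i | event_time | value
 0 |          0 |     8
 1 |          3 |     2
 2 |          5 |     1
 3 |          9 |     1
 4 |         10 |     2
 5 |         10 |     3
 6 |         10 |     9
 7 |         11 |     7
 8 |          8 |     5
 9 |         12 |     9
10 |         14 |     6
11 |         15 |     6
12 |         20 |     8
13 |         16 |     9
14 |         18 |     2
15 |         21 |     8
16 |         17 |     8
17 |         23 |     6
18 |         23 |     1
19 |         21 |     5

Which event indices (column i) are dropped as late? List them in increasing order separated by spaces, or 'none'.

8 13 16

i=0 t=0 v=8: → [0,4); WM=0
i=1 t=3 v=2: → [0,7); WM=3
i=2 t=5 v=1: → [0,9); WM=5
i=3 t=9 v=1: → [9,13); WM=9
i=4 t=10 v=2: → [9,14); WM=10
i=5 t=10 v=3: → [9,14); WM=10
i=6 t=10 v=9: → [9,14); WM=10
i=7 t=11 v=7: → [9,15); WM=11
i=8 t=8 v=5: DROP (t<11-2); WM=11
i=9 t=12 v=9: → [9,16); WM=12
i=10 t=14 v=6: → [9,18); WM=14
i=11 t=15 v=6: → [9,19); WM=15
i=12 t=20 v=8: → [20,24); WM=20
i=13 t=16 v=9: DROP (t<20-2); WM=20
i=14 t=18 v=2: → [9,24); WM=20
i=15 t=21 v=8: → [9,25); WM=21
i=16 t=17 v=8: DROP (t<21-2); WM=21
i=17 t=23 v=6: → [9,27); WM=23
i=18 t=23 v=1: → [9,27); WM=23
i=19 t=21 v=5: → [9,27); WM=23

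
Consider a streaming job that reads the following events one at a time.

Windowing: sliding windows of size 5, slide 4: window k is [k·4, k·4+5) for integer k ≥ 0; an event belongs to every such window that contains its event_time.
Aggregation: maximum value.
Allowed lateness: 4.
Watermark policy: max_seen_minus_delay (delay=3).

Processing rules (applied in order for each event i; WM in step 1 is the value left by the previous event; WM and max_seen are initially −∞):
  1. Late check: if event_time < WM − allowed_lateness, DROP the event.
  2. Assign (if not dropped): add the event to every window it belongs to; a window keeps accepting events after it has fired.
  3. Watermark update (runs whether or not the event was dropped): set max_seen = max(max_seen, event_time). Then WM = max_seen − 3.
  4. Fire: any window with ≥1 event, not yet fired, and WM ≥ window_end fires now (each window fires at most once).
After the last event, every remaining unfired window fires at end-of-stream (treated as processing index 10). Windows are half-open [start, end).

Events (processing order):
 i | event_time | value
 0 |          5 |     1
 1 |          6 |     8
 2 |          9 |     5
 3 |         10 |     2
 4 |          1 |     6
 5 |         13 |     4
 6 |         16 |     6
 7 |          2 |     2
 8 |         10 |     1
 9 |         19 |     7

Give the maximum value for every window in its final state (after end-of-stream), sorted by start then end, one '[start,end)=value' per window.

i=0 t=5 v=1: → [4,9); WM=2
i=1 t=6 v=8: → [4,9); WM=3
i=2 t=9 v=5: → [8,13); WM=6
i=3 t=10 v=2: → [8,13); WM=7
i=4 t=1 v=6: DROP (t<7-4); WM=7
i=5 t=13 v=4: → [12,17); WM=10; [4,9) fires=8
i=6 t=16 v=6: → [16,21),[12,17); WM=13; [8,13) fires=5
i=7 t=2 v=2: DROP (t<13-4); WM=13
i=8 t=10 v=1: → [8,13); WM=13
i=9 t=19 v=7: → [16,21); WM=16

[4,9)=8 [8,13)=5 [12,17)=6 [16,21)=7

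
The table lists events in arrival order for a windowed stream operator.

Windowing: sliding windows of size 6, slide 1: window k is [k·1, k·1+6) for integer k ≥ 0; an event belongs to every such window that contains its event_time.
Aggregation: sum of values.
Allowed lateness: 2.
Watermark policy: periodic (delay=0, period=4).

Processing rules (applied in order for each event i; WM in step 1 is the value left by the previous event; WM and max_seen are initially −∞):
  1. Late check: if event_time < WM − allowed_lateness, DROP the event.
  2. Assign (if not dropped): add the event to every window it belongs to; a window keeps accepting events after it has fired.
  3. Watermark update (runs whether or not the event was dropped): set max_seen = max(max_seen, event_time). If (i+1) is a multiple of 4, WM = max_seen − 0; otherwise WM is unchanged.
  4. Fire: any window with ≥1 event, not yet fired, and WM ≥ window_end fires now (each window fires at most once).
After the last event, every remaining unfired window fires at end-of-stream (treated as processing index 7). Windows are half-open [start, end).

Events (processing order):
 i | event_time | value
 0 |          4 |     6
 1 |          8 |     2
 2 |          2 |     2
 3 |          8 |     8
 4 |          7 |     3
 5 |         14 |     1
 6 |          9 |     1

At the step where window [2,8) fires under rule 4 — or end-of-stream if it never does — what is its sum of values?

i=0 t=4 v=6: → [4,10),[3,9),[2,8),[1,7),[0,6); WM=−∞
i=1 t=8 v=2: → [8,14),[7,13),[6,12),[5,11),[4,10),[3,9); WM=−∞
i=2 t=2 v=2: → [2,8),[1,7),[0,6); WM=−∞
i=3 t=8 v=8: → [8,14),[7,13),[6,12),[5,11),[4,10),[3,9); WM=8; [0,6) fires=8 [1,7) fires=8 [2,8) fires=8
i=4 t=7 v=3: → [7,13),[6,12),[5,11),[4,10),[3,9),[2,8); WM=8
i=5 t=14 v=1: → [14,20),[13,19),[12,18),[11,17),[10,16),[9,15); WM=8
i=6 t=9 v=1: → [9,15),[8,14),[7,13),[6,12),[5,11),[4,10); WM=8

8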